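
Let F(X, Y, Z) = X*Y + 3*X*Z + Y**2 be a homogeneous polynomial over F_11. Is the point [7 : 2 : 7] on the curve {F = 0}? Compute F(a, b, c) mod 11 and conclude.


F(7,2,7) ≡ 0 (mod 11); P is on the curve.

Evaluate F(7, 2, 7) term-by-term (mod 11).
  X*Y ↦ 1·7·2·1 = 14
  3*X*Z ↦ 3·7·1·7 = 147
  Y**2 ↦ 1·1·4·1 = 4
Sum: F(7, 2, 7) = (14) + (147) + (4) = 165.
Reducing mod 11: 165 ≡ 0 (mod 11).
Since F(a, b, c) ≡ 0 (mod 11), P lies on the curve.


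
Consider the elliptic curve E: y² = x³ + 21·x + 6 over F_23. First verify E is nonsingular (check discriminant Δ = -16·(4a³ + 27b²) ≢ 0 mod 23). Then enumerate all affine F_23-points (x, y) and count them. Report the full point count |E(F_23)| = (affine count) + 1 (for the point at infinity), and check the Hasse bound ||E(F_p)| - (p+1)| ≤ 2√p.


Affine points = {(0, 11), (0, 12), (3, 2), (3, 21), (4, 4), (4, 19), (5, 11), (5, 12), (6, 7), (6, 16), (7, 6), (7, 17), (9, 2), (9, 21), (11, 2), (11, 21), (12, 10), (12, 13), (14, 10), (14, 13), (15, 4), (15, 19), (17, 3), (17, 20), (18, 11), (18, 12), (20, 10), (20, 13), (21, 5), (21, 18)}; affine count = 30; |E(F_23)| = 31.

Discriminant check: Δ ∝ 4a³ + 27b² = 4·21³ + 27·6² = 4·9261 + 27·36 ≡ 20 (mod 23). Nonzero ⇒ E is nonsingular.
For each x ∈ F_23, compute rhs = x³ + 21·x + 6 mod 23, then count y ∈ F_23 with y² ≡ rhs.
  x = 0: rhs = 6, matching y values: 11, 12 (2 points).
  x = 1: rhs = 5, matching y values: none (0 points).
  x = 2: rhs = 10, matching y values: none (0 points).
  x = 3: rhs = 4, matching y values: 2, 21 (2 points).
  x = 4: rhs = 16, matching y values: 4, 19 (2 points).
  x = 5: rhs = 6, matching y values: 11, 12 (2 points).
  x = 6: rhs = 3, matching y values: 7, 16 (2 points).
  x = 7: rhs = 13, matching y values: 6, 17 (2 points).
  x = 8: rhs = 19, matching y values: none (0 points).
  x = 9: rhs = 4, matching y values: 2, 21 (2 points).
  x = 10: rhs = 20, matching y values: none (0 points).
  x = 11: rhs = 4, matching y values: 2, 21 (2 points).
  x = 12: rhs = 8, matching y values: 10, 13 (2 points).
  x = 13: rhs = 15, matching y values: none (0 points).
  x = 14: rhs = 8, matching y values: 10, 13 (2 points).
  x = 15: rhs = 16, matching y values: 4, 19 (2 points).
  x = 16: rhs = 22, matching y values: none (0 points).
  x = 17: rhs = 9, matching y values: 3, 20 (2 points).
  x = 18: rhs = 6, matching y values: 11, 12 (2 points).
  x = 19: rhs = 19, matching y values: none (0 points).
  x = 20: rhs = 8, matching y values: 10, 13 (2 points).
  x = 21: rhs = 2, matching y values: 5, 18 (2 points).
  x = 22: rhs = 7, matching y values: none (0 points).
Total affine count: 30.
Full point count |E(F_23)| = 30 + 1 = 31.
Hasse bound: |31 − (23+1)| = |7| = 7 ≤ 2√23 ≈ 9.5917 ✓.


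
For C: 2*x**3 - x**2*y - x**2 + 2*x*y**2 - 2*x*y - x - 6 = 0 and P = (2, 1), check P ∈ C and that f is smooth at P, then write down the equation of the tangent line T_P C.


Tangent line at P: 15*x - 30 = 0.

Step 1: f(2, 1) = 0, so P lies on C.
Step 2: partial derivatives
  f_x(x, y) = 6*x**2 - 2*x*y - 2*x + 2*y**2 - 2*y - 1, f_y(x, y) = -x**2 + 4*x*y - 2*x.
  f_x(P) = 15, f_y(P) = 0 (gradient nonzero, so P is smooth).
Step 3: tangent line at P: 15·(x − 2) + 0·(y − 1) = 0.
Expanding: 15*x - 30 = 0.


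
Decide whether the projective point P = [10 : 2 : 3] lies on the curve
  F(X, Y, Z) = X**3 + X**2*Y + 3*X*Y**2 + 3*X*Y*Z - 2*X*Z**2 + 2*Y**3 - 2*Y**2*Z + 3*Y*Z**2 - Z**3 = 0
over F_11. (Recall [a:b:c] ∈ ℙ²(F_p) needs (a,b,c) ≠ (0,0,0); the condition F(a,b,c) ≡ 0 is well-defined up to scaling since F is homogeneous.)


F(10,2,3) ≡ 8 (mod 11); P is NOT on the curve.

Evaluate F(10, 2, 3) term-by-term (mod 11).
  X**3 ↦ 1·1000·1·1 = 1000
  X**2*Y ↦ 1·100·2·1 = 200
  3*X*Y**2 ↦ 3·10·4·1 = 120
  3*X*Y*Z ↦ 3·10·2·3 = 180
  -2*X*Z**2 ↦ -2·10·1·9 = -180
  2*Y**3 ↦ 2·1·8·1 = 16
  -2*Y**2*Z ↦ -2·1·4·3 = -24
  3*Y*Z**2 ↦ 3·1·2·9 = 54
  -Z**3 ↦ -1·1·1·27 = -27
Sum: F(10, 2, 3) = (1000) + (200) + (120) + (180) + (-180) + (16) + (-24) + (54) + (-27) = 1339.
Reducing mod 11: 1339 ≡ 8 (mod 11).
Since F(a, b, c) ≡ 8 ≠ 0 (mod 11), P does NOT lie on the curve.


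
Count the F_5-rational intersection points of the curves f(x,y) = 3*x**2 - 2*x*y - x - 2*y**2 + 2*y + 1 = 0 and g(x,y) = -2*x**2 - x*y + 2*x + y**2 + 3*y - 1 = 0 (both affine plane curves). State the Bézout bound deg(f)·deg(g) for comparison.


Common zeros: {(4, 0)}; count = 1; Bézout bound = 4.

deg(f) = 2, deg(g) = 2, so Bézout bound = 4.
Scan x ∈ F_5. For each x, list the y ∈ F_5 with f(x, y) ≡ 0 and those with g(x, y) ≡ 0 (mod 5); the common zeros in that column are the intersection.
  x = 0: f ≡ 0 at y ∈ ∅; g ≡ 0 at y ∈ ∅; common: ∅.
  x = 1: f ≡ 0 at y ∈ {2, 3}; g ≡ 0 at y ∈ ∅; common: ∅.
  x = 2: f ≡ 0 at y ∈ ∅; g ≡ 0 at y ∈ {0, 4}; common: ∅.
  x = 3: f ≡ 0 at y ∈ {0, 3}; g ≡ 0 at y ∈ ∅; common: ∅.
  x = 4: f ≡ 0 at y ∈ {0, 2}; g ≡ 0 at y ∈ {0, 1}; common: {0}.
Collecting: common zeros = {(4, 0)}, so the count is 1.
Comparison with the Bézout bound: 1 ≤ 4 = deg(f)·deg(g), as expected for curves with no common component (the affine F_5-count falls short of the bound because intersections may lie at infinity, over extension fields, or carry multiplicity).


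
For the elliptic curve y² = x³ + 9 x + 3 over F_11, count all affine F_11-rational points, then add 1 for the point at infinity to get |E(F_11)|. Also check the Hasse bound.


Affine points = {(0, 5), (0, 6), (4, 2), (4, 9), (6, 3), (6, 8), (8, 2), (8, 9), (10, 2), (10, 9)}; affine count = 10; |E(F_11)| = 11.

Discriminant check: Δ ∝ 4a³ + 27b² = 4·9³ + 27·3² = 4·729 + 27·9 ≡ 2 (mod 11). Nonzero ⇒ E is nonsingular.
For each x ∈ F_11, compute rhs = x³ + 9·x + 3 mod 11, then count y ∈ F_11 with y² ≡ rhs.
  x = 0: rhs = 3, matching y values: 5, 6 (2 points).
  x = 1: rhs = 2, matching y values: none (0 points).
  x = 2: rhs = 7, matching y values: none (0 points).
  x = 3: rhs = 2, matching y values: none (0 points).
  x = 4: rhs = 4, matching y values: 2, 9 (2 points).
  x = 5: rhs = 8, matching y values: none (0 points).
  x = 6: rhs = 9, matching y values: 3, 8 (2 points).
  x = 7: rhs = 2, matching y values: none (0 points).
  x = 8: rhs = 4, matching y values: 2, 9 (2 points).
  x = 9: rhs = 10, matching y values: none (0 points).
  x = 10: rhs = 4, matching y values: 2, 9 (2 points).
Total affine count: 10.
Full point count |E(F_11)| = 10 + 1 = 11.
Hasse bound: |11 − (11+1)| = |-1| = 1 ≤ 2√11 ≈ 6.6332 ✓.


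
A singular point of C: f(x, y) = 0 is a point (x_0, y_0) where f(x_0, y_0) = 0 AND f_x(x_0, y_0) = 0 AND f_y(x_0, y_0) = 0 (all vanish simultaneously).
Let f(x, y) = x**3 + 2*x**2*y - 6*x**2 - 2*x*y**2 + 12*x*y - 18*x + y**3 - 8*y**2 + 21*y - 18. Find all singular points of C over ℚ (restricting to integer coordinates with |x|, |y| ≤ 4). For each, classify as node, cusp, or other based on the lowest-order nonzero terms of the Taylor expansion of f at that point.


Singular points: {(0, 3)}; classification: cusp.

Compute partial derivatives:
  f_x = 3*x**2 + 4*x*y - 12*x - 2*y**2 + 12*y - 18.
  f_y = 2*x**2 - 4*x*y + 12*x + 3*y**2 - 16*y + 21.
Scan x_0 ∈ {−4, ..., 4}. For each x_0, f_y(x_0, y) is a polynomial in y; find its integer roots y ∈ {−4, ..., 4}, then test f_x and f at those candidates.
  x = -4: f_y(-4, y) = 3*y**2 + 5; no integer root y with |y| ≤ 4.
  x = -3: f_y(-3, y) = 3*y**2 - 4*y + 3; no integer root y with |y| ≤ 4.
  x = -2: f_y(-2, y) = 3*y**2 - 8*y + 5; vanishes at y ∈ {1}. (-2, 1): f_x = 20 ≠ 0.
  x = -1: f_y(-1, y) = 3*y**2 - 12*y + 11; no integer root y with |y| ≤ 4.
  x = 0: f_y(0, y) = 3*y**2 - 16*y + 21; vanishes at y ∈ {3}. (0, 3): f_x = 0, f = 0 — SINGULAR.
  x = 1: f_y(1, y) = 3*y**2 - 20*y + 35; no integer root y with |y| ≤ 4.
  x = 2: f_y(2, y) = 3*y**2 - 24*y + 53; no integer root y with |y| ≤ 4.
  x = 3: f_y(3, y) = 3*y**2 - 28*y + 75; no integer root y with |y| ≤ 4.
  x = 4: f_y(4, y) = 3*y**2 - 32*y + 101; no integer root y with |y| ≤ 4.
Only singular point on the grid: (0, 3).
Classify: substitute x = 0 + u, y = 3 + v and expand: f = u**3 + 2*u**2*v - 2*u*v**2 + v**3 + v**2.
No constant or linear terms (consistent with a singular point). Quadratic part: v**2. Cubic part: u**3 + 2*u**2*v - 2*u*v**2 + v**3.
The quadratic part v**2 is a perfect square, so there is a single (double) tangent line v = 0, i.e. y = 3. Restricting the cubic part to that line (v = 0) leaves u**3 ≠ 0, so f is not divisible by v and the branch is v² ≈ -u**3 to lowest order — this is a cusp.
Classification: cusp.


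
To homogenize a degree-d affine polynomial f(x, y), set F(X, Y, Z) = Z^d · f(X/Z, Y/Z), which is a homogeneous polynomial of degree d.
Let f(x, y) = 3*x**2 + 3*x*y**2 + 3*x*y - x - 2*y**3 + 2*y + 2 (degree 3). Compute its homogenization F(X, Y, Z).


F(X, Y, Z) = 3*X**2*Z + 3*X*Y**2 + 3*X*Y*Z - X*Z**2 - 2*Y**3 + 2*Y*Z**2 + 2*Z**3

deg(f) = 3.
Substitute x = X/Z, y = Y/Z into f, then multiply by Z^3.
  monomial 3·x^2·y^0 ↦ 3·X^2·Y^0·Z^1.
  monomial 3·x^1·y^2 ↦ 3·X^1·Y^2·Z^0.
  monomial 3·x^1·y^1 ↦ 3·X^1·Y^1·Z^1.
  monomial -1·x^1·y^0 ↦ -1·X^1·Y^0·Z^2.
  monomial -2·x^0·y^3 ↦ -2·X^0·Y^3·Z^0.
  monomial 2·x^0·y^1 ↦ 2·X^0·Y^1·Z^2.
  monomial 2·x^0·y^0 ↦ 2·X^0·Y^0·Z^3.
Collecting: F(X, Y, Z) = 3*X**2*Z + 3*X*Y**2 + 3*X*Y*Z - X*Z**2 - 2*Y**3 + 2*Y*Z**2 + 2*Z**3.


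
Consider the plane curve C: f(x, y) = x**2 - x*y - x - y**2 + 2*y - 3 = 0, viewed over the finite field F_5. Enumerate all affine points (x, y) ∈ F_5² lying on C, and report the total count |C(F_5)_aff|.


Affine F_5-points: {(1, 2), (1, 4), (2, 2), (2, 3), (4, 4)}; count = 5.

For each of the 25 pairs (x, y) ∈ F_5², evaluate f(x, y) mod 5. Record the zeros.
  x = 0: [0↦2, 1↦3, 2↦2, 3↦4, 4↦4]  zeros at y ∈ ∅
  x = 1: [0↦2, 1↦2, 2↦0, 3↦1, 4↦0]  zeros at y ∈ {2, 4}
  x = 2: [0↦4, 1↦3, 2↦0, 3↦0, 4↦3]  zeros at y ∈ {2, 3}
  x = 3: [0↦3, 1↦1, 2↦2, 3↦1, 4↦3]  zeros at y ∈ ∅
  x = 4: [0↦4, 1↦1, 2↦1, 3↦4, 4↦0]  zeros at y ∈ {4}
Collecting zeros: affine points = {(1, 2), (1, 4), (2, 2), (2, 3), (4, 4)}.
Total count |C(F_5)_aff| = 5.


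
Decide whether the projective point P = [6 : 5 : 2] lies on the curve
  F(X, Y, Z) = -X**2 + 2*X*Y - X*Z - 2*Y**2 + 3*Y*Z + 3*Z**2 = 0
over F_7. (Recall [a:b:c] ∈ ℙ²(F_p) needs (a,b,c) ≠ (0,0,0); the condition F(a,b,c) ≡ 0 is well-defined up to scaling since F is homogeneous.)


F(6,5,2) ≡ 4 (mod 7); P is NOT on the curve.

Evaluate F(6, 5, 2) term-by-term (mod 7).
  -X**2 ↦ -1·36·1·1 = -36
  2*X*Y ↦ 2·6·5·1 = 60
  -X*Z ↦ -1·6·1·2 = -12
  -2*Y**2 ↦ -2·1·25·1 = -50
  3*Y*Z ↦ 3·1·5·2 = 30
  3*Z**2 ↦ 3·1·1·4 = 12
Sum: F(6, 5, 2) = (-36) + (60) + (-12) + (-50) + (30) + (12) = 4.
Reducing mod 7: 4 ≡ 4 (mod 7).
Since F(a, b, c) ≡ 4 ≠ 0 (mod 7), P does NOT lie on the curve.


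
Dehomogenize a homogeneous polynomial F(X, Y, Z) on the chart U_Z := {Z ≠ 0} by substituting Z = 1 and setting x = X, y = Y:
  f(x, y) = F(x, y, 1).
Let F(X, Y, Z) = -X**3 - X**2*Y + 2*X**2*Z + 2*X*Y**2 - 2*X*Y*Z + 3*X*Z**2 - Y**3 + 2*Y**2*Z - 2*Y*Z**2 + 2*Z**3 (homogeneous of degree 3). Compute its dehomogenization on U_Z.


f(x, y) = -x**3 - x**2*y + 2*x**2 + 2*x*y**2 - 2*x*y + 3*x - y**3 + 2*y**2 - 2*y + 2

On U_Z we set Z = 1. Each monomial c·X^i·Y^j·Z^k in F becomes c·x^i·y^j·1^k = c·x^i·y^j.
Substituting Z = 1: F(X, Y, 1) = -x**3 - x**2*y + 2*x**2 + 2*x*y**2 - 2*x*y + 3*x - y**3 + 2*y**2 - 2*y + 2.
Note: deg(f) ≤ deg(F) = 3; strict inequality happens when F is divisible by Z (lost terms).


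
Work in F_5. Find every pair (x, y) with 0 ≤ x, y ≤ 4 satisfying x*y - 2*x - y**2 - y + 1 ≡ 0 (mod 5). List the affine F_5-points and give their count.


Affine F_5-points: {(0, 2), (1, 2), (1, 3), (2, 2), (2, 4), (3, 0), (3, 2), (4, 1), (4, 2)}; count = 9.

For each of the 25 pairs (x, y) ∈ F_5², evaluate f(x, y) mod 5. Record the zeros.
  x = 0: [0↦1, 1↦4, 2↦0, 3↦4, 4↦1]  zeros at y ∈ {2}
  x = 1: [0↦4, 1↦3, 2↦0, 3↦0, 4↦3]  zeros at y ∈ {2, 3}
  x = 2: [0↦2, 1↦2, 2↦0, 3↦1, 4↦0]  zeros at y ∈ {2, 4}
  x = 3: [0↦0, 1↦1, 2↦0, 3↦2, 4↦2]  zeros at y ∈ {0, 2}
  x = 4: [0↦3, 1↦0, 2↦0, 3↦3, 4↦4]  zeros at y ∈ {1, 2}
Collecting zeros: affine points = {(0, 2), (1, 2), (1, 3), (2, 2), (2, 4), (3, 0), (3, 2), (4, 1), (4, 2)}.
Total count |C(F_5)_aff| = 9.


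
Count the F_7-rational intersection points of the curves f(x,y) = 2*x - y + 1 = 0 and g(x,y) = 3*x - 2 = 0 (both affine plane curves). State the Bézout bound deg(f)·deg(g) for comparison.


Common zeros: {(3, 0)}; count = 1; Bézout bound = 1.

deg(f) = 1, deg(g) = 1, so Bézout bound = 1.
Scan x ∈ F_7. For each x, list the y ∈ F_7 with f(x, y) ≡ 0 and those with g(x, y) ≡ 0 (mod 7); the common zeros in that column are the intersection.
  x = 0: f ≡ 0 at y ∈ {1}; g ≡ 0 at y ∈ ∅; common: ∅.
  x = 1: f ≡ 0 at y ∈ {3}; g ≡ 0 at y ∈ ∅; common: ∅.
  x = 2: f ≡ 0 at y ∈ {5}; g ≡ 0 at y ∈ ∅; common: ∅.
  x = 3: f ≡ 0 at y ∈ {0}; g ≡ 0 at y ∈ {0, 1, 2, 3, 4, 5, 6}; common: {0}.
  x = 4: f ≡ 0 at y ∈ {2}; g ≡ 0 at y ∈ ∅; common: ∅.
  x = 5: f ≡ 0 at y ∈ {4}; g ≡ 0 at y ∈ ∅; common: ∅.
  x = 6: f ≡ 0 at y ∈ {6}; g ≡ 0 at y ∈ ∅; common: ∅.
Collecting: common zeros = {(3, 0)}, so the count is 1.
Comparison with the Bézout bound: 1 ≤ 1 = deg(f)·deg(g), as expected for curves with no common component (the bound is attained).


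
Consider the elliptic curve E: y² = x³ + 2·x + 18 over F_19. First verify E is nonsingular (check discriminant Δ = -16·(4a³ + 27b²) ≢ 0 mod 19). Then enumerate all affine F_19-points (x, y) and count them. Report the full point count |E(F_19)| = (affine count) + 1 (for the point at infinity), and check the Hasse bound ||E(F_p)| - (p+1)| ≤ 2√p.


Affine points = {(2, 7), (2, 12), (5, 1), (5, 18), (9, 9), (9, 10), (14, 4), (14, 15), (16, 2), (16, 17), (17, 5), (17, 14)}; affine count = 12; |E(F_19)| = 13.

Discriminant check: Δ ∝ 4a³ + 27b² = 4·2³ + 27·18² = 4·8 + 27·324 ≡ 2 (mod 19). Nonzero ⇒ E is nonsingular.
For each x ∈ F_19, compute rhs = x³ + 2·x + 18 mod 19, then count y ∈ F_19 with y² ≡ rhs.
  x = 0: rhs = 18, matching y values: none (0 points).
  x = 1: rhs = 2, matching y values: none (0 points).
  x = 2: rhs = 11, matching y values: 7, 12 (2 points).
  x = 3: rhs = 13, matching y values: none (0 points).
  x = 4: rhs = 14, matching y values: none (0 points).
  x = 5: rhs = 1, matching y values: 1, 18 (2 points).
  x = 6: rhs = 18, matching y values: none (0 points).
  x = 7: rhs = 14, matching y values: none (0 points).
  x = 8: rhs = 14, matching y values: none (0 points).
  x = 9: rhs = 5, matching y values: 9, 10 (2 points).
  x = 10: rhs = 12, matching y values: none (0 points).
  x = 11: rhs = 3, matching y values: none (0 points).
  x = 12: rhs = 3, matching y values: none (0 points).
  x = 13: rhs = 18, matching y values: none (0 points).
  x = 14: rhs = 16, matching y values: 4, 15 (2 points).
  x = 15: rhs = 3, matching y values: none (0 points).
  x = 16: rhs = 4, matching y values: 2, 17 (2 points).
  x = 17: rhs = 6, matching y values: 5, 14 (2 points).
  x = 18: rhs = 15, matching y values: none (0 points).
Total affine count: 12.
Full point count |E(F_19)| = 12 + 1 = 13.
Hasse bound: |13 − (19+1)| = |-7| = 7 ≤ 2√19 ≈ 8.7178 ✓.


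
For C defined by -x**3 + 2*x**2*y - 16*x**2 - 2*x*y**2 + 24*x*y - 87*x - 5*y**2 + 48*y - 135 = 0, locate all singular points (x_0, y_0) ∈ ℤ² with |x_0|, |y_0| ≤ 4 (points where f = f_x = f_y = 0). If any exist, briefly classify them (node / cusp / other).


Singular points: {(-3, 3)}; classification: node.

Compute partial derivatives:
  f_x = -3*x**2 + 4*x*y - 32*x - 2*y**2 + 24*y - 87.
  f_y = 2*x**2 - 4*x*y + 24*x - 10*y + 48.
Scan x_0 ∈ {−4, ..., 4}. For each x_0, f_y(x_0, y) is a polynomial in y; find its integer roots y ∈ {−4, ..., 4}, then test f_x and f at those candidates.
  x = -4: f_y(-4, y) = 6*y - 16; no integer root y with |y| ≤ 4.
  x = -3: f_y(-3, y) = 2*y - 6; vanishes at y ∈ {3}. (-3, 3): f_x = 0, f = 0 — SINGULAR.
  x = -2: f_y(-2, y) = 8 - 2*y; vanishes at y ∈ {4}. (-2, 4): f_x = -3 ≠ 0.
  x = -1: f_y(-1, y) = 26 - 6*y; no integer root y with |y| ≤ 4.
  x = 0: f_y(0, y) = 48 - 10*y; no integer root y with |y| ≤ 4.
  x = 1: f_y(1, y) = 74 - 14*y; no integer root y with |y| ≤ 4.
  x = 2: f_y(2, y) = 104 - 18*y; no integer root y with |y| ≤ 4.
  x = 3: f_y(3, y) = 138 - 22*y; no integer root y with |y| ≤ 4.
  x = 4: f_y(4, y) = 176 - 26*y; no integer root y with |y| ≤ 4.
Only singular point on the grid: (-3, 3).
Classify: substitute x = -3 + u, y = 3 + v and expand: f = -u**3 + 2*u**2*v - u**2 - 2*u*v**2 + v**2.
No constant or linear terms (consistent with a singular point). Quadratic part: -u**2 + v**2. Cubic part: -u**3 + 2*u**2*v - 2*u*v**2.
The quadratic part v**2 - u**2 = (v − u)(v + u) splits into two distinct linear factors, so there are two distinct tangent lines y − 3 = ±(x − -3) — this is a node (ordinary double point).
Classification: node.


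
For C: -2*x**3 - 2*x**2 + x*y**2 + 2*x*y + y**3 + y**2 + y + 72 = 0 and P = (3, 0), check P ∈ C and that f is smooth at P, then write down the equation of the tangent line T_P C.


Tangent line at P: -66*x + 7*y + 198 = 0.

Step 1: f(3, 0) = 0, so P lies on C.
Step 2: partial derivatives
  f_x(x, y) = -6*x**2 - 4*x + y**2 + 2*y, f_y(x, y) = 2*x*y + 2*x + 3*y**2 + 2*y + 1.
  f_x(P) = -66, f_y(P) = 7 (gradient nonzero, so P is smooth).
Step 3: tangent line at P: -66·(x − 3) + 7·(y − 0) = 0.
Expanding: -66*x + 7*y + 198 = 0.


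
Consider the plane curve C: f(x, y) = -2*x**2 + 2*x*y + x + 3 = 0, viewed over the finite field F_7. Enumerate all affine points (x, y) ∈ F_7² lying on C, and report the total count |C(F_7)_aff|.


Affine F_7-points: {(1, 6), (2, 6), (3, 2), (4, 4), (5, 0), (6, 0)}; count = 6.

For each of the 49 pairs (x, y) ∈ F_7², evaluate f(x, y) mod 7. Record the zeros.
  x = 0: [0↦3, 1↦3, 2↦3, 3↦3, 4↦3, 5↦3, 6↦3]  zeros at y ∈ ∅
  x = 1: [0↦2, 1↦4, 2↦6, 3↦1, 4↦3, 5↦5, 6↦0]  zeros at y ∈ {6}
  x = 2: [0↦4, 1↦1, 2↦5, 3↦2, 4↦6, 5↦3, 6↦0]  zeros at y ∈ {6}
  x = 3: [0↦2, 1↦1, 2↦0, 3↦6, 4↦5, 5↦4, 6↦3]  zeros at y ∈ {2}
  x = 4: [0↦3, 1↦4, 2↦5, 3↦6, 4↦0, 5↦1, 6↦2]  zeros at y ∈ {4}
  x = 5: [0↦0, 1↦3, 2↦6, 3↦2, 4↦5, 5↦1, 6↦4]  zeros at y ∈ {0}
  x = 6: [0↦0, 1↦5, 2↦3, 3↦1, 4↦6, 5↦4, 6↦2]  zeros at y ∈ {0}
Collecting zeros: affine points = {(1, 6), (2, 6), (3, 2), (4, 4), (5, 0), (6, 0)}.
Total count |C(F_7)_aff| = 6.


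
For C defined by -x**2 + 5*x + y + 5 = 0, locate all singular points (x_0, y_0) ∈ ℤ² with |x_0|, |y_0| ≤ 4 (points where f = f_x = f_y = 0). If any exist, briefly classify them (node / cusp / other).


No singular points in the scanned grid; C is smooth there.

Compute partial derivatives:
  f_x = 5 - 2*x.
  f_y = 1.
f_y = 1 is a nonzero constant, so f_y never vanishes: no point (x, y) can satisfy f = f_x = f_y = 0. In particular no (x, y) ∈ {−4, ..., 4}² is singular; the curve is smooth.


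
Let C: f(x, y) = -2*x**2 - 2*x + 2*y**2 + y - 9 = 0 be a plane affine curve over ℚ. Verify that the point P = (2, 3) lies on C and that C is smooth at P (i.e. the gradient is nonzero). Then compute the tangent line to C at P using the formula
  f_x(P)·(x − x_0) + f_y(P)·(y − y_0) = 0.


Tangent line at P: -10*x + 13*y - 19 = 0.

Step 1: f(2, 3) = 0, so P lies on C.
Step 2: partial derivatives
  f_x(x, y) = -4*x - 2, f_y(x, y) = 4*y + 1.
  f_x(P) = -10, f_y(P) = 13 (gradient nonzero, so P is smooth).
Step 3: tangent line at P: -10·(x − 2) + 13·(y − 3) = 0.
Expanding: -10*x + 13*y - 19 = 0.


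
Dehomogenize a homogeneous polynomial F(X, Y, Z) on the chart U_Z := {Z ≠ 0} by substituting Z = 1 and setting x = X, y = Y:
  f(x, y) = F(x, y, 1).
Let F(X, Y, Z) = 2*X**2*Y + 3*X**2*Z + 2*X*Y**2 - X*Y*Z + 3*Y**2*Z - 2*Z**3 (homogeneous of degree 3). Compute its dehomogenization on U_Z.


f(x, y) = 2*x**2*y + 3*x**2 + 2*x*y**2 - x*y + 3*y**2 - 2

On U_Z we set Z = 1. Each monomial c·X^i·Y^j·Z^k in F becomes c·x^i·y^j·1^k = c·x^i·y^j.
Substituting Z = 1: F(X, Y, 1) = 2*x**2*y + 3*x**2 + 2*x*y**2 - x*y + 3*y**2 - 2.
Note: deg(f) ≤ deg(F) = 3; strict inequality happens when F is divisible by Z (lost terms).


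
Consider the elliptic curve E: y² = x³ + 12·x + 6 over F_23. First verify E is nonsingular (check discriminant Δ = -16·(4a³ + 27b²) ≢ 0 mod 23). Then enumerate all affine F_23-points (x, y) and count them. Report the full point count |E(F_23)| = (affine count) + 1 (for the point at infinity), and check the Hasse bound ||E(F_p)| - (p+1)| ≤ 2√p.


Affine points = {(0, 11), (0, 12), (3, 0), (4, 7), (4, 16), (6, 8), (6, 15), (8, 4), (8, 19), (13, 6), (13, 17), (16, 4), (16, 19), (19, 3), (19, 20), (20, 9), (20, 14), (22, 4), (22, 19)}; affine count = 19; |E(F_23)| = 20.

Discriminant check: Δ ∝ 4a³ + 27b² = 4·12³ + 27·6² = 4·1728 + 27·36 ≡ 18 (mod 23). Nonzero ⇒ E is nonsingular.
For each x ∈ F_23, compute rhs = x³ + 12·x + 6 mod 23, then count y ∈ F_23 with y² ≡ rhs.
  x = 0: rhs = 6, matching y values: 11, 12 (2 points).
  x = 1: rhs = 19, matching y values: none (0 points).
  x = 2: rhs = 15, matching y values: none (0 points).
  x = 3: rhs = 0, matching y values: 0 (1 points).
  x = 4: rhs = 3, matching y values: 7, 16 (2 points).
  x = 5: rhs = 7, matching y values: none (0 points).
  x = 6: rhs = 18, matching y values: 8, 15 (2 points).
  x = 7: rhs = 19, matching y values: none (0 points).
  x = 8: rhs = 16, matching y values: 4, 19 (2 points).
  x = 9: rhs = 15, matching y values: none (0 points).
  x = 10: rhs = 22, matching y values: none (0 points).
  x = 11: rhs = 20, matching y values: none (0 points).
  x = 12: rhs = 15, matching y values: none (0 points).
  x = 13: rhs = 13, matching y values: 6, 17 (2 points).
  x = 14: rhs = 20, matching y values: none (0 points).
  x = 15: rhs = 19, matching y values: none (0 points).
  x = 16: rhs = 16, matching y values: 4, 19 (2 points).
  x = 17: rhs = 17, matching y values: none (0 points).
  x = 18: rhs = 5, matching y values: none (0 points).
  x = 19: rhs = 9, matching y values: 3, 20 (2 points).
  x = 20: rhs = 12, matching y values: 9, 14 (2 points).
  x = 21: rhs = 20, matching y values: none (0 points).
  x = 22: rhs = 16, matching y values: 4, 19 (2 points).
Total affine count: 19.
Full point count |E(F_23)| = 19 + 1 = 20.
Hasse bound: |20 − (23+1)| = |-4| = 4 ≤ 2√23 ≈ 9.5917 ✓.


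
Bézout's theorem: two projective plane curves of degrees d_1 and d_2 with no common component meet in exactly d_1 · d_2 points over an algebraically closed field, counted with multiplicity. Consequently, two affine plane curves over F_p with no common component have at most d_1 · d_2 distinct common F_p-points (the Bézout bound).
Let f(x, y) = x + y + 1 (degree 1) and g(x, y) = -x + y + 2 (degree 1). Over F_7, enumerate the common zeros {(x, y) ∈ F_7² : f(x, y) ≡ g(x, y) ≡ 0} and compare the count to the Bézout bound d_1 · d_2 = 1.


Common zeros: {(4, 2)}; count = 1; Bézout bound = 1.

deg(f) = 1, deg(g) = 1, so Bézout bound = 1.
Scan x ∈ F_7. For each x, list the y ∈ F_7 with f(x, y) ≡ 0 and those with g(x, y) ≡ 0 (mod 7); the common zeros in that column are the intersection.
  x = 0: f ≡ 0 at y ∈ {6}; g ≡ 0 at y ∈ {5}; common: ∅.
  x = 1: f ≡ 0 at y ∈ {5}; g ≡ 0 at y ∈ {6}; common: ∅.
  x = 2: f ≡ 0 at y ∈ {4}; g ≡ 0 at y ∈ {0}; common: ∅.
  x = 3: f ≡ 0 at y ∈ {3}; g ≡ 0 at y ∈ {1}; common: ∅.
  x = 4: f ≡ 0 at y ∈ {2}; g ≡ 0 at y ∈ {2}; common: {2}.
  x = 5: f ≡ 0 at y ∈ {1}; g ≡ 0 at y ∈ {3}; common: ∅.
  x = 6: f ≡ 0 at y ∈ {0}; g ≡ 0 at y ∈ {4}; common: ∅.
Collecting: common zeros = {(4, 2)}, so the count is 1.
Comparison with the Bézout bound: 1 ≤ 1 = deg(f)·deg(g), as expected for curves with no common component (the bound is attained).


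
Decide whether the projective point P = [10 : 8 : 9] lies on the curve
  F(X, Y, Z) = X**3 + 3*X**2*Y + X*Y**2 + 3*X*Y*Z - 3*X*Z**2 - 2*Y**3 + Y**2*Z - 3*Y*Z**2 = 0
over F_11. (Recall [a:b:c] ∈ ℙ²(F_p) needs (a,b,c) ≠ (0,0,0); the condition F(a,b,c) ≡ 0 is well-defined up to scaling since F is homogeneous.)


F(10,8,9) ≡ 3 (mod 11); P is NOT on the curve.

Evaluate F(10, 8, 9) term-by-term (mod 11).
  X**3 ↦ 1·1000·1·1 = 1000
  3*X**2*Y ↦ 3·100·8·1 = 2400
  X*Y**2 ↦ 1·10·64·1 = 640
  3*X*Y*Z ↦ 3·10·8·9 = 2160
  -3*X*Z**2 ↦ -3·10·1·81 = -2430
  -2*Y**3 ↦ -2·1·512·1 = -1024
  Y**2*Z ↦ 1·1·64·9 = 576
  -3*Y*Z**2 ↦ -3·1·8·81 = -1944
Sum: F(10, 8, 9) = (1000) + (2400) + (640) + (2160) + (-2430) + (-1024) + (576) + (-1944) = 1378.
Reducing mod 11: 1378 ≡ 3 (mod 11).
Since F(a, b, c) ≡ 3 ≠ 0 (mod 11), P does NOT lie on the curve.


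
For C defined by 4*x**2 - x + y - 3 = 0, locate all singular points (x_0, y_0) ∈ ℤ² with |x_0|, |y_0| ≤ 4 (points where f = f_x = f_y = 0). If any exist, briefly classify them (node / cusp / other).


No singular points in the scanned grid; C is smooth there.

Compute partial derivatives:
  f_x = 8*x - 1.
  f_y = 1.
f_y = 1 is a nonzero constant, so f_y never vanishes: no point (x, y) can satisfy f = f_x = f_y = 0. In particular no (x, y) ∈ {−4, ..., 4}² is singular; the curve is smooth.


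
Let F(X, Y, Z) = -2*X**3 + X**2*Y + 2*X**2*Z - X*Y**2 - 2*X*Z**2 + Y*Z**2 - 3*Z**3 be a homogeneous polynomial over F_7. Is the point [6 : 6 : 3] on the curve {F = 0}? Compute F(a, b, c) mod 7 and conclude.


F(6,6,3) ≡ 6 (mod 7); P is NOT on the curve.

Evaluate F(6, 6, 3) term-by-term (mod 7).
  -2*X**3 ↦ -2·216·1·1 = -432
  X**2*Y ↦ 1·36·6·1 = 216
  2*X**2*Z ↦ 2·36·1·3 = 216
  -X*Y**2 ↦ -1·6·36·1 = -216
  -2*X*Z**2 ↦ -2·6·1·9 = -108
  Y*Z**2 ↦ 1·1·6·9 = 54
  -3*Z**3 ↦ -3·1·1·27 = -81
Sum: F(6, 6, 3) = (-432) + (216) + (216) + (-216) + (-108) + (54) + (-81) = -351.
Reducing mod 7: -351 ≡ 6 (mod 7).
Since F(a, b, c) ≡ 6 ≠ 0 (mod 7), P does NOT lie on the curve.


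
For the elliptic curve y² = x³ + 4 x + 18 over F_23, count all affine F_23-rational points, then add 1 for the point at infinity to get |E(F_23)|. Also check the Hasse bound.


Affine points = {(0, 8), (0, 15), (1, 0), (4, 11), (4, 12), (5, 5), (5, 18), (9, 1), (9, 22), (10, 0), (11, 6), (11, 17), (12, 0), (13, 6), (13, 17), (14, 9), (14, 14), (15, 7), (15, 16), (17, 10), (17, 13), (20, 5), (20, 18), (21, 5), (21, 18), (22, 6), (22, 17)}; affine count = 27; |E(F_23)| = 28.

Discriminant check: Δ ∝ 4a³ + 27b² = 4·4³ + 27·18² = 4·64 + 27·324 ≡ 11 (mod 23). Nonzero ⇒ E is nonsingular.
For each x ∈ F_23, compute rhs = x³ + 4·x + 18 mod 23, then count y ∈ F_23 with y² ≡ rhs.
  x = 0: rhs = 18, matching y values: 8, 15 (2 points).
  x = 1: rhs = 0, matching y values: 0 (1 points).
  x = 2: rhs = 11, matching y values: none (0 points).
  x = 3: rhs = 11, matching y values: none (0 points).
  x = 4: rhs = 6, matching y values: 11, 12 (2 points).
  x = 5: rhs = 2, matching y values: 5, 18 (2 points).
  x = 6: rhs = 5, matching y values: none (0 points).
  x = 7: rhs = 21, matching y values: none (0 points).
  x = 8: rhs = 10, matching y values: none (0 points).
  x = 9: rhs = 1, matching y values: 1, 22 (2 points).
  x = 10: rhs = 0, matching y values: 0 (1 points).
  x = 11: rhs = 13, matching y values: 6, 17 (2 points).
  x = 12: rhs = 0, matching y values: 0 (1 points).
  x = 13: rhs = 13, matching y values: 6, 17 (2 points).
  x = 14: rhs = 12, matching y values: 9, 14 (2 points).
  x = 15: rhs = 3, matching y values: 7, 16 (2 points).
  x = 16: rhs = 15, matching y values: none (0 points).
  x = 17: rhs = 8, matching y values: 10, 13 (2 points).
  x = 18: rhs = 11, matching y values: none (0 points).
  x = 19: rhs = 7, matching y values: none (0 points).
  x = 20: rhs = 2, matching y values: 5, 18 (2 points).
  x = 21: rhs = 2, matching y values: 5, 18 (2 points).
  x = 22: rhs = 13, matching y values: 6, 17 (2 points).
Total affine count: 27.
Full point count |E(F_23)| = 27 + 1 = 28.
Hasse bound: |28 − (23+1)| = |4| = 4 ≤ 2√23 ≈ 9.5917 ✓.


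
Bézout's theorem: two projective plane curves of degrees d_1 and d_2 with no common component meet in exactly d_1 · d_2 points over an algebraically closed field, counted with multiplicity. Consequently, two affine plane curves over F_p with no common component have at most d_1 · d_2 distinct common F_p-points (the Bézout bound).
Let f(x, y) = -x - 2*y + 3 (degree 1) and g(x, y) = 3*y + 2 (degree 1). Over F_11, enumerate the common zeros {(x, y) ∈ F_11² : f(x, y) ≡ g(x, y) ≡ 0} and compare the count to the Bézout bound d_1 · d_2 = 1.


Common zeros: {(8, 3)}; count = 1; Bézout bound = 1.

deg(f) = 1, deg(g) = 1, so Bézout bound = 1.
Scan x ∈ F_11. For each x, list the y ∈ F_11 with f(x, y) ≡ 0 and those with g(x, y) ≡ 0 (mod 11); the common zeros in that column are the intersection.
  x = 0: f ≡ 0 at y ∈ {7}; g ≡ 0 at y ∈ {3}; common: ∅.
  x = 1: f ≡ 0 at y ∈ {1}; g ≡ 0 at y ∈ {3}; common: ∅.
  x = 2: f ≡ 0 at y ∈ {6}; g ≡ 0 at y ∈ {3}; common: ∅.
  x = 3: f ≡ 0 at y ∈ {0}; g ≡ 0 at y ∈ {3}; common: ∅.
  x = 4: f ≡ 0 at y ∈ {5}; g ≡ 0 at y ∈ {3}; common: ∅.
  x = 5: f ≡ 0 at y ∈ {10}; g ≡ 0 at y ∈ {3}; common: ∅.
  x = 6: f ≡ 0 at y ∈ {4}; g ≡ 0 at y ∈ {3}; common: ∅.
  x = 7: f ≡ 0 at y ∈ {9}; g ≡ 0 at y ∈ {3}; common: ∅.
  x = 8: f ≡ 0 at y ∈ {3}; g ≡ 0 at y ∈ {3}; common: {3}.
  x = 9: f ≡ 0 at y ∈ {8}; g ≡ 0 at y ∈ {3}; common: ∅.
  x = 10: f ≡ 0 at y ∈ {2}; g ≡ 0 at y ∈ {3}; common: ∅.
Collecting: common zeros = {(8, 3)}, so the count is 1.
Comparison with the Bézout bound: 1 ≤ 1 = deg(f)·deg(g), as expected for curves with no common component (the bound is attained).


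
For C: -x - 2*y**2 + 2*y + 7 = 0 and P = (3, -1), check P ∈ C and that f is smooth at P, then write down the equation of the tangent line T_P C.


Tangent line at P: -x + 6*y + 9 = 0.

Step 1: f(3, -1) = 0, so P lies on C.
Step 2: partial derivatives
  f_x(x, y) = -1, f_y(x, y) = 2 - 4*y.
  f_x(P) = -1, f_y(P) = 6 (gradient nonzero, so P is smooth).
Step 3: tangent line at P: -1·(x − 3) + 6·(y − -1) = 0.
Expanding: -x + 6*y + 9 = 0.


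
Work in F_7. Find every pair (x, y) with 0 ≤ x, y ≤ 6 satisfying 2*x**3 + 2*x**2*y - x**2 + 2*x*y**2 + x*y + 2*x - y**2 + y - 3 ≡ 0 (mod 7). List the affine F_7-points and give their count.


Affine F_7-points: {(1, 0), (1, 3), (2, 4), (3, 2), (4, 1)}; count = 5.

For each of the 49 pairs (x, y) ∈ F_7², evaluate f(x, y) mod 7. Record the zeros.
  x = 0: [0↦4, 1↦4, 2↦2, 3↦5, 4↦6, 5↦5, 6↦2]  zeros at y ∈ ∅
  x = 1: [0↦0, 1↦5, 2↦5, 3↦0, 4↦4, 5↦3, 6↦4]  zeros at y ∈ {0, 3}
  x = 2: [0↦6, 1↦6, 2↦5, 3↦3, 4↦0, 5↦3, 6↦5]  zeros at y ∈ {4}
  x = 3: [0↦6, 1↦5, 2↦0, 3↦5, 4↦6, 5↦3, 6↦3]  zeros at y ∈ {2}
  x = 4: [0↦5, 1↦0, 2↦2, 3↦4, 4↦6, 5↦1, 6↦3]  zeros at y ∈ {1}
  x = 5: [0↦1, 1↦3, 2↦2, 3↦5, 4↦5, 5↦2, 6↦3]  zeros at y ∈ ∅
  x = 6: [0↦6, 1↦5, 2↦5, 3↦6, 4↦1, 5↦4, 6↦1]  zeros at y ∈ ∅
Collecting zeros: affine points = {(1, 0), (1, 3), (2, 4), (3, 2), (4, 1)}.
Total count |C(F_7)_aff| = 5.


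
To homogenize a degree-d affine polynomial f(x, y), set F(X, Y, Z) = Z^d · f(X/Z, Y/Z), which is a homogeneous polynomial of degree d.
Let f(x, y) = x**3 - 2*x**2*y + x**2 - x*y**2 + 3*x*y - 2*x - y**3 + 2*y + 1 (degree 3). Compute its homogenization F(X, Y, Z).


F(X, Y, Z) = X**3 - 2*X**2*Y + X**2*Z - X*Y**2 + 3*X*Y*Z - 2*X*Z**2 - Y**3 + 2*Y*Z**2 + Z**3

deg(f) = 3.
Substitute x = X/Z, y = Y/Z into f, then multiply by Z^3.
  monomial 1·x^3·y^0 ↦ 1·X^3·Y^0·Z^0.
  monomial -2·x^2·y^1 ↦ -2·X^2·Y^1·Z^0.
  monomial 1·x^2·y^0 ↦ 1·X^2·Y^0·Z^1.
  monomial -1·x^1·y^2 ↦ -1·X^1·Y^2·Z^0.
  monomial 3·x^1·y^1 ↦ 3·X^1·Y^1·Z^1.
  monomial -2·x^1·y^0 ↦ -2·X^1·Y^0·Z^2.
  monomial -1·x^0·y^3 ↦ -1·X^0·Y^3·Z^0.
  monomial 2·x^0·y^1 ↦ 2·X^0·Y^1·Z^2.
  monomial 1·x^0·y^0 ↦ 1·X^0·Y^0·Z^3.
Collecting: F(X, Y, Z) = X**3 - 2*X**2*Y + X**2*Z - X*Y**2 + 3*X*Y*Z - 2*X*Z**2 - Y**3 + 2*Y*Z**2 + Z**3.


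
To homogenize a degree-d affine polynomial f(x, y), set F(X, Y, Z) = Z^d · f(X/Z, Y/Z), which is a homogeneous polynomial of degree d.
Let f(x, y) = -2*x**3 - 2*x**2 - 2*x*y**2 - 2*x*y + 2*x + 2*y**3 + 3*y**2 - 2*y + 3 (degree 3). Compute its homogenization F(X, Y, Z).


F(X, Y, Z) = -2*X**3 - 2*X**2*Z - 2*X*Y**2 - 2*X*Y*Z + 2*X*Z**2 + 2*Y**3 + 3*Y**2*Z - 2*Y*Z**2 + 3*Z**3

deg(f) = 3.
Substitute x = X/Z, y = Y/Z into f, then multiply by Z^3.
  monomial -2·x^3·y^0 ↦ -2·X^3·Y^0·Z^0.
  monomial -2·x^2·y^0 ↦ -2·X^2·Y^0·Z^1.
  monomial -2·x^1·y^2 ↦ -2·X^1·Y^2·Z^0.
  monomial -2·x^1·y^1 ↦ -2·X^1·Y^1·Z^1.
  monomial 2·x^1·y^0 ↦ 2·X^1·Y^0·Z^2.
  monomial 2·x^0·y^3 ↦ 2·X^0·Y^3·Z^0.
  monomial 3·x^0·y^2 ↦ 3·X^0·Y^2·Z^1.
  monomial -2·x^0·y^1 ↦ -2·X^0·Y^1·Z^2.
  monomial 3·x^0·y^0 ↦ 3·X^0·Y^0·Z^3.
Collecting: F(X, Y, Z) = -2*X**3 - 2*X**2*Z - 2*X*Y**2 - 2*X*Y*Z + 2*X*Z**2 + 2*Y**3 + 3*Y**2*Z - 2*Y*Z**2 + 3*Z**3.


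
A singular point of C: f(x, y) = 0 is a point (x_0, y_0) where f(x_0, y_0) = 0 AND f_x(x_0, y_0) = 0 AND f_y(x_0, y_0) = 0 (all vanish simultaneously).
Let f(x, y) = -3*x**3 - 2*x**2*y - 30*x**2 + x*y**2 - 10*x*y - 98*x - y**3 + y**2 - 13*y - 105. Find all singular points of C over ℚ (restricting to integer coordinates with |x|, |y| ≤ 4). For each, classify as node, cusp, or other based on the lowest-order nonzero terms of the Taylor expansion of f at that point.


Singular points: {(-3, -1)}; classification: node.

Compute partial derivatives:
  f_x = -9*x**2 - 4*x*y - 60*x + y**2 - 10*y - 98.
  f_y = -2*x**2 + 2*x*y - 10*x - 3*y**2 + 2*y - 13.
Scan x_0 ∈ {−4, ..., 4}. For each x_0, f_y(x_0, y) is a polynomial in y; find its integer roots y ∈ {−4, ..., 4}, then test f_x and f at those candidates.
  x = -4: f_y(-4, y) = -3*y**2 - 6*y - 5; no integer root y with |y| ≤ 4.
  x = -3: f_y(-3, y) = -3*y**2 - 4*y - 1; vanishes at y ∈ {-1}. (-3, -1): f_x = 0, f = 0 — SINGULAR.
  x = -2: f_y(-2, y) = -3*y**2 - 2*y - 1; no integer root y with |y| ≤ 4.
  x = -1: f_y(-1, y) = -3*y**2 - 5; no integer root y with |y| ≤ 4.
  x = 0: f_y(0, y) = -3*y**2 + 2*y - 13; no integer root y with |y| ≤ 4.
  x = 1: f_y(1, y) = -3*y**2 + 4*y - 25; no integer root y with |y| ≤ 4.
  x = 2: f_y(2, y) = -3*y**2 + 6*y - 41; no integer root y with |y| ≤ 4.
  x = 3: f_y(3, y) = -3*y**2 + 8*y - 61; no integer root y with |y| ≤ 4.
  x = 4: f_y(4, y) = -3*y**2 + 10*y - 85; no integer root y with |y| ≤ 4.
Only singular point on the grid: (-3, -1).
Classify: substitute x = -3 + u, y = -1 + v and expand: f = -3*u**3 - 2*u**2*v - u**2 + u*v**2 - v**3 + v**2.
No constant or linear terms (consistent with a singular point). Quadratic part: -u**2 + v**2. Cubic part: -3*u**3 - 2*u**2*v + u*v**2 - v**3.
The quadratic part v**2 - u**2 = (v − u)(v + u) splits into two distinct linear factors, so there are two distinct tangent lines y − -1 = ±(x − -3) — this is a node (ordinary double point).
Classification: node.


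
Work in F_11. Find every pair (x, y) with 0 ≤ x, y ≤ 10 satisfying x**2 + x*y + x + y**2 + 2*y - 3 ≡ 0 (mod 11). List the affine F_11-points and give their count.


Affine F_11-points: {(0, 1), (0, 8), (2, 8), (2, 10), (3, 3), (4, 2), (4, 3), (7, 6), (7, 7), (8, 6), (9, 1), (9, 10)}; count = 12.

For each of the 121 pairs (x, y) ∈ F_11², evaluate f(x, y) mod 11. Record the zeros.
  x = 0: [0↦8, 1↦0, 2↦5, 3↦1, 4↦10, 5↦10, 6↦1, 7↦5, 8↦0, 9↦8, 10↦7]  zeros at y ∈ {1, 8}
  x = 1: [0↦10, 1↦3, 2↦9, 3↦6, 4↦5, 5↦6, 6↦9, 7↦3, 8↦10, 9↦8, 10↦8]  zeros at y ∈ ∅
  x = 2: [0↦3, 1↦8, 2↦4, 3↦2, 4↦2, 5↦4, 6↦8, 7↦3, 8↦0, 9↦10, 10↦0]  zeros at y ∈ {8, 10}
  x = 3: [0↦9, 1↦4, 2↦1, 3↦0, 4↦1, 5↦4, 6↦9, 7↦5, 8↦3, 9↦3, 10↦5]  zeros at y ∈ {3}
  x = 4: [0↦6, 1↦2, 2↦0, 3↦0, 4↦2, 5↦6, 6↦1, 7↦9, 8↦8, 9↦9, 10↦1]  zeros at y ∈ {2, 3}
  x = 5: [0↦5, 1↦2, 2↦1, 3↦2, 4↦5, 5↦10, 6↦6, 7↦4, 8↦4, 9↦6, 10↦10]  zeros at y ∈ ∅
  x = 6: [0↦6, 1↦4, 2↦4, 3↦6, 4↦10, 5↦5, 6↦2, 7↦1, 8↦2, 9↦5, 10↦10]  zeros at y ∈ ∅
  x = 7: [0↦9, 1↦8, 2↦9, 3↦1, 4↦6, 5↦2, 6↦0, 7↦0, 8↦2, 9↦6, 10↦1]  zeros at y ∈ {6, 7}
  x = 8: [0↦3, 1↦3, 2↦5, 3↦9, 4↦4, 5↦1, 6↦0, 7↦1, 8↦4, 9↦9, 10↦5]  zeros at y ∈ {6}
  x = 9: [0↦10, 1↦0, 2↦3, 3↦8, 4↦4, 5↦2, 6↦2, 7↦4, 8↦8, 9↦3, 10↦0]  zeros at y ∈ {1, 10}
  x = 10: [0↦8, 1↦10, 2↦3, 3↦9, 4↦6, 5↦5, 6↦6, 7↦9, 8↦3, 9↦10, 10↦8]  zeros at y ∈ ∅
Collecting zeros: affine points = {(0, 1), (0, 8), (2, 8), (2, 10), (3, 3), (4, 2), (4, 3), (7, 6), (7, 7), (8, 6), (9, 1), (9, 10)}.
Total count |C(F_11)_aff| = 12.


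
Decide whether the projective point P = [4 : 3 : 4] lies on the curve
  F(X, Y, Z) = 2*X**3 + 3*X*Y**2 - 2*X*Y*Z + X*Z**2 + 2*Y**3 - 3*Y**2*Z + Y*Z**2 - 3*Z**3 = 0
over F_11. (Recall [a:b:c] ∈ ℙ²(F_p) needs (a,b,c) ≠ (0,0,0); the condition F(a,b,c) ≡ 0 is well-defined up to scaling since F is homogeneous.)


F(4,3,4) ≡ 6 (mod 11); P is NOT on the curve.

Evaluate F(4, 3, 4) term-by-term (mod 11).
  2*X**3 ↦ 2·64·1·1 = 128
  3*X*Y**2 ↦ 3·4·9·1 = 108
  -2*X*Y*Z ↦ -2·4·3·4 = -96
  X*Z**2 ↦ 1·4·1·16 = 64
  2*Y**3 ↦ 2·1·27·1 = 54
  -3*Y**2*Z ↦ -3·1·9·4 = -108
  Y*Z**2 ↦ 1·1·3·16 = 48
  -3*Z**3 ↦ -3·1·1·64 = -192
Sum: F(4, 3, 4) = (128) + (108) + (-96) + (64) + (54) + (-108) + (48) + (-192) = 6.
Reducing mod 11: 6 ≡ 6 (mod 11).
Since F(a, b, c) ≡ 6 ≠ 0 (mod 11), P does NOT lie on the curve.


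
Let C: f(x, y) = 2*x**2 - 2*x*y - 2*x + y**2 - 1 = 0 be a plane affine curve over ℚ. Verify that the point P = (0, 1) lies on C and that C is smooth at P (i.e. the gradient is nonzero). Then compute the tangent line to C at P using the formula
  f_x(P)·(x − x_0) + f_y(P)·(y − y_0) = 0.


Tangent line at P: -4*x + 2*y - 2 = 0.

Step 1: f(0, 1) = 0, so P lies on C.
Step 2: partial derivatives
  f_x(x, y) = 4*x - 2*y - 2, f_y(x, y) = -2*x + 2*y.
  f_x(P) = -4, f_y(P) = 2 (gradient nonzero, so P is smooth).
Step 3: tangent line at P: -4·(x − 0) + 2·(y − 1) = 0.
Expanding: -4*x + 2*y - 2 = 0.


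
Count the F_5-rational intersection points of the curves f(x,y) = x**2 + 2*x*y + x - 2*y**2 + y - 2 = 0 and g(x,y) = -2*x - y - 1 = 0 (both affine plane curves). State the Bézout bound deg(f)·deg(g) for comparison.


Common zeros: {(0, 4), (4, 1)}; count = 2; Bézout bound = 2.

deg(f) = 2, deg(g) = 1, so Bézout bound = 2.
Scan x ∈ F_5. For each x, list the y ∈ F_5 with f(x, y) ≡ 0 and those with g(x, y) ≡ 0 (mod 5); the common zeros in that column are the intersection.
  x = 0: f ≡ 0 at y ∈ {4}; g ≡ 0 at y ∈ {4}; common: {4}.
  x = 1: f ≡ 0 at y ∈ {0, 4}; g ≡ 0 at y ∈ {2}; common: ∅.
  x = 2: f ≡ 0 at y ∈ ∅; g ≡ 0 at y ∈ {0}; common: ∅.
  x = 3: f ≡ 0 at y ∈ {0, 1}; g ≡ 0 at y ∈ {3}; common: ∅.
  x = 4: f ≡ 0 at y ∈ {1}; g ≡ 0 at y ∈ {1}; common: {1}.
Collecting: common zeros = {(0, 4), (4, 1)}, so the count is 2.
Comparison with the Bézout bound: 2 ≤ 2 = deg(f)·deg(g), as expected for curves with no common component (the bound is attained).


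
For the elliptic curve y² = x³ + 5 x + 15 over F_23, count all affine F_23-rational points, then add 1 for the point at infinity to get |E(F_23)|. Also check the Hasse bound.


Affine points = {(5, 2), (5, 21), (6, 10), (6, 13), (7, 5), (7, 18), (12, 3), (12, 20), (13, 0), (14, 0), (18, 7), (18, 16), (19, 0), (22, 3), (22, 20)}; affine count = 15; |E(F_23)| = 16.

Discriminant check: Δ ∝ 4a³ + 27b² = 4·5³ + 27·15² = 4·125 + 27·225 ≡ 20 (mod 23). Nonzero ⇒ E is nonsingular.
For each x ∈ F_23, compute rhs = x³ + 5·x + 15 mod 23, then count y ∈ F_23 with y² ≡ rhs.
  x = 0: rhs = 15, matching y values: none (0 points).
  x = 1: rhs = 21, matching y values: none (0 points).
  x = 2: rhs = 10, matching y values: none (0 points).
  x = 3: rhs = 11, matching y values: none (0 points).
  x = 4: rhs = 7, matching y values: none (0 points).
  x = 5: rhs = 4, matching y values: 2, 21 (2 points).
  x = 6: rhs = 8, matching y values: 10, 13 (2 points).
  x = 7: rhs = 2, matching y values: 5, 18 (2 points).
  x = 8: rhs = 15, matching y values: none (0 points).
  x = 9: rhs = 7, matching y values: none (0 points).
  x = 10: rhs = 7, matching y values: none (0 points).
  x = 11: rhs = 21, matching y values: none (0 points).
  x = 12: rhs = 9, matching y values: 3, 20 (2 points).
  x = 13: rhs = 0, matching y values: 0 (1 points).
  x = 14: rhs = 0, matching y values: 0 (1 points).
  x = 15: rhs = 15, matching y values: none (0 points).
  x = 16: rhs = 5, matching y values: none (0 points).
  x = 17: rhs = 22, matching y values: none (0 points).
  x = 18: rhs = 3, matching y values: 7, 16 (2 points).
  x = 19: rhs = 0, matching y values: 0 (1 points).
  x = 20: rhs = 19, matching y values: none (0 points).
  x = 21: rhs = 20, matching y values: none (0 points).
  x = 22: rhs = 9, matching y values: 3, 20 (2 points).
Total affine count: 15.
Full point count |E(F_23)| = 15 + 1 = 16.
Hasse bound: |16 − (23+1)| = |-8| = 8 ≤ 2√23 ≈ 9.5917 ✓.
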